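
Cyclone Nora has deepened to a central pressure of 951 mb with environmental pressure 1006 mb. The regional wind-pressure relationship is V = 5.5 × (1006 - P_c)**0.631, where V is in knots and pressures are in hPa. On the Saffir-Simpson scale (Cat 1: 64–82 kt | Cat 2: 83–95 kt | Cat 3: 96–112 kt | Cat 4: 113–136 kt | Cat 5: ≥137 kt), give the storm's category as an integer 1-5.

1

ΔP = 1006 − 951 = 55 mb.
V ≈ 5.5 × 55^0.631 = 5.5 × 12.54 ≈ 69 kt.
69 kt falls in the Category 1 band.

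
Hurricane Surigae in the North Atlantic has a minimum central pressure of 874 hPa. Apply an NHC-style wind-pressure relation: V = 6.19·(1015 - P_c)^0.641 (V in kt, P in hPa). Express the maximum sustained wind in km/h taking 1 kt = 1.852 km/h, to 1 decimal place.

273.5 km/h

ΔP = 1015 − 874 = 141 hPa.
V ≈ 6.19 × 141^0.641 = 6.19 × 23.859 ≈ 147.686 kt.
147.686 × 1.852 ≈ 273.51 km/h → 273.5 km/h.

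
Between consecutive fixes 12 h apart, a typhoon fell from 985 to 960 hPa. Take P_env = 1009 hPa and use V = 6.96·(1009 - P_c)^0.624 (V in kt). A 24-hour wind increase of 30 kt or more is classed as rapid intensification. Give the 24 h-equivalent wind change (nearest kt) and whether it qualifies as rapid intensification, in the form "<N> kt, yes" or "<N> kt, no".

57 kt, yes

V₁: ΔP = 24, V ≈ 6.96 × 24^0.624 ≈ 50.57 kt.
V₂: ΔP = 49, V ≈ 6.96 × 49^0.624 ≈ 78.94 kt.
ΔV over 12 h = 28.37 kt → 24 h equivalent = 28.37 × 24/12 ≈ 56.74 kt.
57 kt ≥ 30 kt ⇒ rapid intensification.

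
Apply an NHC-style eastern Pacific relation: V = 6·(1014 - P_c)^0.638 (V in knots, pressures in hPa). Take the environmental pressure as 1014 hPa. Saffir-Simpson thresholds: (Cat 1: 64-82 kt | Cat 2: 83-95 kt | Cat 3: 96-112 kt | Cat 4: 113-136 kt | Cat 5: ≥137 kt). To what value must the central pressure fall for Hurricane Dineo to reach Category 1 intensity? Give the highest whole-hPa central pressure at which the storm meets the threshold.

973 hPa

Category 1 begins at V = 64 kt.
Required ΔP = (64/6)^(1/0.638) = 10.667^1.567 ≈ 40.86 hPa.
P_c ≤ 1014 − 40.86 = 973.14, so the highest integer P_c is 973 hPa.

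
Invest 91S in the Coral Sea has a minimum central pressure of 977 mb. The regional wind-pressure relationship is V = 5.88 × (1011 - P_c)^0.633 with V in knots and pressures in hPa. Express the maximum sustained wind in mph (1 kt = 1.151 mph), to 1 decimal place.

63.1 mph

ΔP = 1011 − 977 = 34 mb.
V ≈ 5.88 × 34^0.633 = 5.88 × 9.320 ≈ 54.803 kt.
54.803 × 1.151 ≈ 63.08 mph → 63.1 mph.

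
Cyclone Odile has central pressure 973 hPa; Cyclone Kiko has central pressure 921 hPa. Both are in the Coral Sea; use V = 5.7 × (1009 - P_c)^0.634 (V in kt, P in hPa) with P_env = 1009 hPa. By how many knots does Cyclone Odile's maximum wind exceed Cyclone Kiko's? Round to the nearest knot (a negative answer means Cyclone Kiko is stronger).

-42 kt

Cyclone Odile: ΔP = 36; V ≈ 5.7 × 36^0.634 ≈ 55.28 kt.
Cyclone Kiko: ΔP = 88; V ≈ 5.7 × 88^0.634 ≈ 97.43 kt.
Difference ≈ 55.28 − 97.43 = -42.15 → -42 kt.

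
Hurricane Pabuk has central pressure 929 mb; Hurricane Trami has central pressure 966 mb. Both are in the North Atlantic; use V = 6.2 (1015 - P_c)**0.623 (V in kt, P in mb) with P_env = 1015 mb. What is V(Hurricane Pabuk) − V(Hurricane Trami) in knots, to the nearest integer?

Hurricane Pabuk: ΔP = 86; V ≈ 6.2 × 86^0.623 ≈ 99.45 kt.
Hurricane Trami: ΔP = 49; V ≈ 6.2 × 49^0.623 ≈ 70.05 kt.
Difference ≈ 99.45 − 70.05 = 29.40 → 29 kt.

29 kt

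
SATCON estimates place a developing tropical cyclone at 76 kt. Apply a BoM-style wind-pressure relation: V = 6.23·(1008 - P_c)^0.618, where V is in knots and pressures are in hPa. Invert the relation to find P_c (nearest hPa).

ΔP = (V / 6.23)^(1/0.618) = (76/6.23)^1.618.
76/6.23 = 12.199; 12.199^1.618 ≈ 57.25 hPa.
P_c = 1008 − 57.25 = 950.75 ≈ 951 hPa.

951 hPa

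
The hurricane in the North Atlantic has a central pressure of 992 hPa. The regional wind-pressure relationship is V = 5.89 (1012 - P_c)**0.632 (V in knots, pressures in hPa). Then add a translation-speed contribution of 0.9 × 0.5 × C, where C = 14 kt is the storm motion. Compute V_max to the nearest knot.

ΔP = 1012 − 992 = 20 hPa.
20^0.632 ≈ 6.641.
V ≈ 5.89 × 6.641 ≈ 39.1 kt.
Translation term: 0.9 × 0.5 × 14 = 6.3 kt.
Corrected V ≈ 45.4 kt → 45 kt.

45 kt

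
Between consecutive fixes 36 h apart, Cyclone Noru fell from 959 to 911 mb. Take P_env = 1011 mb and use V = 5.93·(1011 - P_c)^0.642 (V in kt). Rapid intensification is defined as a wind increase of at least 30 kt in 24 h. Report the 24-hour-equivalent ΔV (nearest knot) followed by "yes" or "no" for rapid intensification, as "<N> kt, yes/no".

26 kt, no

V₁: ΔP = 52, V ≈ 5.93 × 52^0.642 ≈ 74.94 kt.
V₂: ΔP = 100, V ≈ 5.93 × 100^0.642 ≈ 114.04 kt.
ΔV over 36 h = 39.10 kt → 24 h equivalent = 39.10 × 24/36 ≈ 26.07 kt.
26 kt < 30 kt ⇒ not rapid intensification.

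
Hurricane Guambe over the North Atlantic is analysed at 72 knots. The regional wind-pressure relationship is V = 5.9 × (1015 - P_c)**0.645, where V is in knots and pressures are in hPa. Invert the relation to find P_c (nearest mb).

967 mb

ΔP = (V / 5.9)^(1/0.645) = (72/5.9)^1.550.
72/5.9 = 12.203; 12.203^1.550 ≈ 48.36 mb.
P_c = 1015 − 48.36 = 966.64 ≈ 967 mb.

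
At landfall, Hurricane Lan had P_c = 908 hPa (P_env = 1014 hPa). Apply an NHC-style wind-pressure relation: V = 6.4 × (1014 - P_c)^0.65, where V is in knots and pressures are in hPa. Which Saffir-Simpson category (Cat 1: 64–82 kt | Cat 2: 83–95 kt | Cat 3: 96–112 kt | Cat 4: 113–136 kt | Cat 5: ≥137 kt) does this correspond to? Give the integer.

ΔP = 1014 − 908 = 106 hPa.
V ≈ 6.4 × 106^0.65 = 6.4 × 20.72 ≈ 133 kt.
133 kt falls in the Category 4 band.

4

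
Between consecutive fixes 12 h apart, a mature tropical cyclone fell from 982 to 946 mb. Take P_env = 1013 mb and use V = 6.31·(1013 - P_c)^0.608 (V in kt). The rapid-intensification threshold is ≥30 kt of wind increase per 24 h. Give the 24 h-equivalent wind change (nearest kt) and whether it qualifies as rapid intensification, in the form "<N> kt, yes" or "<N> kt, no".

V₁: ΔP = 31, V ≈ 6.31 × 31^0.608 ≈ 50.91 kt.
V₂: ΔP = 67, V ≈ 6.31 × 67^0.608 ≈ 81.34 kt.
ΔV over 12 h = 30.43 kt → 24 h equivalent = 30.43 × 24/12 ≈ 60.86 kt.
61 kt ≥ 30 kt ⇒ rapid intensification.

61 kt, yes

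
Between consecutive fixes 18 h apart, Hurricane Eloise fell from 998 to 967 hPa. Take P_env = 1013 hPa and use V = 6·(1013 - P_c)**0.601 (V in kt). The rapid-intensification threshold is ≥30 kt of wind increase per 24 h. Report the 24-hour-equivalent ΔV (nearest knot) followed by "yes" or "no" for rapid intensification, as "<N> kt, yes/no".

V₁: ΔP = 15, V ≈ 6 × 15^0.601 ≈ 30.55 kt.
V₂: ΔP = 46, V ≈ 6 × 46^0.601 ≈ 59.91 kt.
ΔV over 18 h = 29.36 kt → 24 h equivalent = 29.36 × 24/18 ≈ 39.15 kt.
39 kt ≥ 30 kt ⇒ rapid intensification.

39 kt, yes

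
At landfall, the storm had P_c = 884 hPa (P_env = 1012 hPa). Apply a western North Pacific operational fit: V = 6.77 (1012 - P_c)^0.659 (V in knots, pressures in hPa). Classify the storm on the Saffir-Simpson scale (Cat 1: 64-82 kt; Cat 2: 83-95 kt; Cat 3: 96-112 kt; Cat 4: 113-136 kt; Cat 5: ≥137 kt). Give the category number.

5

ΔP = 1012 − 884 = 128 hPa.
V ≈ 6.77 × 128^0.659 = 6.77 × 24.47 ≈ 166 kt.
166 kt falls in the Category 5 band.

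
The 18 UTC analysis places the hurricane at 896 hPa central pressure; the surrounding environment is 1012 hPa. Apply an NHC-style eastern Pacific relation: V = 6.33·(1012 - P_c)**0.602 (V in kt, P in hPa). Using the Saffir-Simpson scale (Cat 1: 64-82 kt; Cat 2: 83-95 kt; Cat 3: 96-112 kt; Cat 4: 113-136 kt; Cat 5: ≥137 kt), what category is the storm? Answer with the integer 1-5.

ΔP = 1012 − 896 = 116 hPa.
V ≈ 6.33 × 116^0.602 = 6.33 × 17.49 ≈ 111 kt.
111 kt falls in the Category 3 band.

3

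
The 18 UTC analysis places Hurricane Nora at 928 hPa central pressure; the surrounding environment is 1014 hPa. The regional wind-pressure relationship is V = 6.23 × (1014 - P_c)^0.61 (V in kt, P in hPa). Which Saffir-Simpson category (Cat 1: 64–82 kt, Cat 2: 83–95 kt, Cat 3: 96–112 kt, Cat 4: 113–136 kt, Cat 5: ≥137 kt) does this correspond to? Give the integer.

ΔP = 1014 − 928 = 86 hPa.
V ≈ 6.23 × 86^0.61 = 6.23 × 15.14 ≈ 94 kt.
94 kt falls in the Category 2 band.

2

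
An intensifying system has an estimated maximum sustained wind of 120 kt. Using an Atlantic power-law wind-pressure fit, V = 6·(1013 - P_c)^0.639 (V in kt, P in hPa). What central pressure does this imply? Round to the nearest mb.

ΔP = (V / 6)^(1/0.639) = (120/6)^1.565.
120/6 = 20.000; 20.000^1.565 ≈ 108.65 mb.
P_c = 1013 − 108.65 = 904.35 ≈ 904 mb.

904 mb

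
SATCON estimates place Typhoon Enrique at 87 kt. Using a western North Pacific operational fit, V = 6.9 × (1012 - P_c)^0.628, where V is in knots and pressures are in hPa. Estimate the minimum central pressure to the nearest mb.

ΔP = (V / 6.9)^(1/0.628) = (87/6.9)^1.592.
87/6.9 = 12.609; 12.609^1.592 ≈ 56.58 mb.
P_c = 1012 − 56.58 = 955.42 ≈ 955 mb.

955 mb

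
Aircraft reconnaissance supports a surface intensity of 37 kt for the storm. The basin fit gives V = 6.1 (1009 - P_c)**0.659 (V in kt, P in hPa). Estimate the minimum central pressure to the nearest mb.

994 mb

ΔP = (V / 6.1)^(1/0.659) = (37/6.1)^1.517.
37/6.1 = 6.066; 6.066^1.517 ≈ 15.42 mb.
P_c = 1009 − 15.42 = 993.58 ≈ 994 mb.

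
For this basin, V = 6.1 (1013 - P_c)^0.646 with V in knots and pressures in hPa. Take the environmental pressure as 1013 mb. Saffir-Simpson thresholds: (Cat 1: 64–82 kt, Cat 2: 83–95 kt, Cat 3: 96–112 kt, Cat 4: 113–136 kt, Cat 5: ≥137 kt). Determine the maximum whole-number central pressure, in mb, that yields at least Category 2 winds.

956 mb

Category 2 begins at V = 83 kt.
Required ΔP = (83/6.1)^(1/0.646) = 13.607^1.548 ≈ 56.89 mb.
P_c ≤ 1013 − 56.89 = 956.11, so the highest integer P_c is 956 mb.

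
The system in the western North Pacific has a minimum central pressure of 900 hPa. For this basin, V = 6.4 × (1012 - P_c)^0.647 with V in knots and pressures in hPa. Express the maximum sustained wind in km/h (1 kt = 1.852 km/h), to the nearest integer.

251 km/h

ΔP = 1012 − 900 = 112 hPa.
V ≈ 6.4 × 112^0.647 = 6.4 × 21.176 ≈ 135.526 kt.
135.526 × 1.852 ≈ 250.99 km/h → 251 km/h.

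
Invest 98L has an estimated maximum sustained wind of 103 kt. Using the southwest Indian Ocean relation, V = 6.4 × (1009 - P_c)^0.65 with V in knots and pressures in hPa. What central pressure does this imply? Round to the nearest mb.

937 mb

ΔP = (V / 6.4)^(1/0.65) = (103/6.4)^1.538.
103/6.4 = 16.094; 16.094^1.538 ≈ 71.84 mb.
P_c = 1009 − 71.84 = 937.16 ≈ 937 mb.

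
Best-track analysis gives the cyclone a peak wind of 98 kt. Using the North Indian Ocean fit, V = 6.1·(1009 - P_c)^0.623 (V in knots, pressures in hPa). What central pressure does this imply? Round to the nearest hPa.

923 hPa

ΔP = (V / 6.1)^(1/0.623) = (98/6.1)^1.605.
98/6.1 = 16.066; 16.066^1.605 ≈ 86.22 hPa.
P_c = 1009 − 86.22 = 922.78 ≈ 923 hPa.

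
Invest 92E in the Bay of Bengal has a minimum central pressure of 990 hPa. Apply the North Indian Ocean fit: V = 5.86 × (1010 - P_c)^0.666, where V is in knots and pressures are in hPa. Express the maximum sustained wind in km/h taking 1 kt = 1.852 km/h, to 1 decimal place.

ΔP = 1010 − 990 = 20 hPa.
V ≈ 5.86 × 20^0.666 = 5.86 × 7.353 ≈ 43.091 kt.
43.091 × 1.852 ≈ 79.80 km/h → 79.8 km/h.

79.8 km/h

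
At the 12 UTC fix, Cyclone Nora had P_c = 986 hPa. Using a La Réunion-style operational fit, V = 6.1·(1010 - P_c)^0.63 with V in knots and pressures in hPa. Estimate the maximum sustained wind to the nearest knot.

ΔP = 1010 − 986 = 24 hPa.
24^0.63 ≈ 7.405.
V ≈ 6.1 × 7.405 ≈ 45.2 kt.

45 kt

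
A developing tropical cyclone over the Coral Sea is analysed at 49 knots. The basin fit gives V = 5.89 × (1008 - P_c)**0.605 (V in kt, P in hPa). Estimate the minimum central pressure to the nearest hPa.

975 hPa

ΔP = (V / 5.89)^(1/0.605) = (49/5.89)^1.653.
49/5.89 = 8.319; 8.319^1.653 ≈ 33.17 hPa.
P_c = 1008 − 33.17 = 974.83 ≈ 975 hPa.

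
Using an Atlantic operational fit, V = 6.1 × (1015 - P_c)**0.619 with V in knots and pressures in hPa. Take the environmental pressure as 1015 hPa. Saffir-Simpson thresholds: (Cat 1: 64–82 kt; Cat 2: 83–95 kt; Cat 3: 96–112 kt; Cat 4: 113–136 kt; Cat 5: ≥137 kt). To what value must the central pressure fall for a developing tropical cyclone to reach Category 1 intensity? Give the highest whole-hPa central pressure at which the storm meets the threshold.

970 hPa

Category 1 begins at V = 64 kt.
Required ΔP = (64/6.1)^(1/0.619) = 10.492^1.616 ≈ 44.59 hPa.
P_c ≤ 1015 − 44.59 = 970.41, so the highest integer P_c is 970 hPa.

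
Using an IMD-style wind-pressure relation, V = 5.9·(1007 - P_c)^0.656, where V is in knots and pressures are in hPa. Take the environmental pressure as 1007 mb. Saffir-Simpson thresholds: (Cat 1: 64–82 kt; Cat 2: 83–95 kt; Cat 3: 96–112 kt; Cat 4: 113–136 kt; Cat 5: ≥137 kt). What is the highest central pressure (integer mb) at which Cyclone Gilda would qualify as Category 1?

Category 1 begins at V = 64 kt.
Required ΔP = (64/5.9)^(1/0.656) = 10.847^1.524 ≈ 37.87 mb.
P_c ≤ 1007 − 37.87 = 969.13, so the highest integer P_c is 969 mb.

969 mb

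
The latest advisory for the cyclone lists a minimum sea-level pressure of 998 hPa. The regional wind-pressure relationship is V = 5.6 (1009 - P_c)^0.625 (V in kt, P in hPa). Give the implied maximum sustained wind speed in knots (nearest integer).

25 kt

ΔP = 1009 − 998 = 11 hPa.
11^0.625 ≈ 4.476.
V ≈ 5.6 × 4.476 ≈ 25.1 kt.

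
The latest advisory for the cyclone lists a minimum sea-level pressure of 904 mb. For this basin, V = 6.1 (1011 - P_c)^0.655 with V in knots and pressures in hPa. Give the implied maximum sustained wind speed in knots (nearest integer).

ΔP = 1011 − 904 = 107 mb.
107^0.655 ≈ 21.343.
V ≈ 6.1 × 21.343 ≈ 130.2 kt.

130 kt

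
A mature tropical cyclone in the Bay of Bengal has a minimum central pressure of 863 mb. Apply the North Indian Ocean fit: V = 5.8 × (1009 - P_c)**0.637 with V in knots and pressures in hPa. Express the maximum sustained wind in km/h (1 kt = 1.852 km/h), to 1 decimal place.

ΔP = 1009 − 863 = 146 mb.
V ≈ 5.8 × 146^0.637 = 5.8 × 23.916 ≈ 138.714 kt.
138.714 × 1.852 ≈ 256.90 km/h → 256.9 km/h.

256.9 km/h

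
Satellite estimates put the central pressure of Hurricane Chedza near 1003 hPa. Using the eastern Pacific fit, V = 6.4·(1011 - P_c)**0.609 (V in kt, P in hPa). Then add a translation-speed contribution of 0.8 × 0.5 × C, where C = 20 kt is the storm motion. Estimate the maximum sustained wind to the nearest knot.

ΔP = 1011 − 1003 = 8 hPa.
8^0.609 ≈ 3.548.
V ≈ 6.4 × 3.548 ≈ 22.7 kt.
Translation term: 0.8 × 0.5 × 20 = 8 kt.
Corrected V ≈ 30.7 kt → 31 kt.

31 kt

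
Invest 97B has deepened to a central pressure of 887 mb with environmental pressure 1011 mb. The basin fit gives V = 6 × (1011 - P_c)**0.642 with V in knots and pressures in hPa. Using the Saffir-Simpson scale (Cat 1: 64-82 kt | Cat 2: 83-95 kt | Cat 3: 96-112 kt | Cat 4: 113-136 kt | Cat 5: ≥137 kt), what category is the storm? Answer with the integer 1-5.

ΔP = 1011 − 887 = 124 mb.
V ≈ 6 × 124^0.642 = 6 × 22.08 ≈ 132 kt.
132 kt falls in the Category 4 band.

4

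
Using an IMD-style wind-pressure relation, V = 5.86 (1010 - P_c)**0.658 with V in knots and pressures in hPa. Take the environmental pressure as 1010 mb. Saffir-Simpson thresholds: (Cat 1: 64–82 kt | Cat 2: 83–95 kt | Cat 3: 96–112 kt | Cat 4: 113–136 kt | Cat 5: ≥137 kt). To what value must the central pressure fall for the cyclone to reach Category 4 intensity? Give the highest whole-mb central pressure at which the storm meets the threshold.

Category 4 begins at V = 113 kt.
Required ΔP = (113/5.86)^(1/0.658) = 19.283^1.520 ≈ 89.78 mb.
P_c ≤ 1010 − 89.78 = 920.22, so the highest integer P_c is 920 mb.

920 mb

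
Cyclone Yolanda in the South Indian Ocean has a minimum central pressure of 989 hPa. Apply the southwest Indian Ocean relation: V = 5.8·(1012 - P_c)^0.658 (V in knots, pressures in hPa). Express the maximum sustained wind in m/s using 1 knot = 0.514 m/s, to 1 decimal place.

23.5 m/s

ΔP = 1012 − 989 = 23 hPa.
V ≈ 5.8 × 23^0.658 = 5.8 × 7.871 ≈ 45.650 kt.
45.650 × 0.514 ≈ 23.46 m/s → 23.5 m/s.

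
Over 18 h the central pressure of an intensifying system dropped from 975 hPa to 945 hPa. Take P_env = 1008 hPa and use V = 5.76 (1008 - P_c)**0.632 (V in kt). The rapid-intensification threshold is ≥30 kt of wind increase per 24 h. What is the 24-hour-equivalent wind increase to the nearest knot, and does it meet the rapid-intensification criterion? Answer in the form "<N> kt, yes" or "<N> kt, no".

V₁: ΔP = 33, V ≈ 5.76 × 33^0.632 ≈ 52.50 kt.
V₂: ΔP = 63, V ≈ 5.76 × 63^0.632 ≈ 79.00 kt.
ΔV over 18 h = 26.50 kt → 24 h equivalent = 26.50 × 24/18 ≈ 35.33 kt.
35 kt ≥ 30 kt ⇒ rapid intensification.

35 kt, yes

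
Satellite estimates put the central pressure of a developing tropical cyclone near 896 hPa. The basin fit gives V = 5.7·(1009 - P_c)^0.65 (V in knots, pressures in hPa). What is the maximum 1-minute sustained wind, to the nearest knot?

ΔP = 1009 − 896 = 113 hPa.
113^0.65 ≈ 21.602.
V ≈ 5.7 × 21.602 ≈ 123.1 kt.

123 kt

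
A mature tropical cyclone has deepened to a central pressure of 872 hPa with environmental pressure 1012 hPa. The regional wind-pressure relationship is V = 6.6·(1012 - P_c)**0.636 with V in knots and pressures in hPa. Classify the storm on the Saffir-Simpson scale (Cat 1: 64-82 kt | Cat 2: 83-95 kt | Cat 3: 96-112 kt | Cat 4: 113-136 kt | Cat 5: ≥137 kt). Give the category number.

ΔP = 1012 − 872 = 140 hPa.
V ≈ 6.6 × 140^0.636 = 6.6 × 23.17 ≈ 153 kt.
153 kt falls in the Category 5 band.

5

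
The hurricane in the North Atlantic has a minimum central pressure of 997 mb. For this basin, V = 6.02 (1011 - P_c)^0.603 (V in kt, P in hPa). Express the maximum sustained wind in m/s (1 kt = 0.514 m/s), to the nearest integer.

15 m/s

ΔP = 1011 − 997 = 14 mb.
V ≈ 6.02 × 14^0.603 = 6.02 × 4.910 ≈ 29.560 kt.
29.560 × 0.514 ≈ 15.19 m/s → 15 m/s.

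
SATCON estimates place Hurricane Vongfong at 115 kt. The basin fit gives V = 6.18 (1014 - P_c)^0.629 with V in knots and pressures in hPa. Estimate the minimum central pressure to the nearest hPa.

ΔP = (V / 6.18)^(1/0.629) = (115/6.18)^1.590.
115/6.18 = 18.608; 18.608^1.590 ≈ 104.38 hPa.
P_c = 1014 − 104.38 = 909.62 ≈ 910 hPa.

910 hPa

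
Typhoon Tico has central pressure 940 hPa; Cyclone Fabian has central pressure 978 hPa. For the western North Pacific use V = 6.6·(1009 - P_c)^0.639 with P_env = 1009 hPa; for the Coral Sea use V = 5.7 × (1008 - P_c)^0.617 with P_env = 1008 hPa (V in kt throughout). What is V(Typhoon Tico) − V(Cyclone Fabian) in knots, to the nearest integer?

52 kt

Typhoon Tico: ΔP = 69; V ≈ 6.6 × 69^0.639 ≈ 98.76 kt.
Cyclone Fabian: ΔP = 30; V ≈ 5.7 × 30^0.617 ≈ 46.48 kt.
Difference ≈ 98.76 − 46.48 = 52.28 → 52 kt.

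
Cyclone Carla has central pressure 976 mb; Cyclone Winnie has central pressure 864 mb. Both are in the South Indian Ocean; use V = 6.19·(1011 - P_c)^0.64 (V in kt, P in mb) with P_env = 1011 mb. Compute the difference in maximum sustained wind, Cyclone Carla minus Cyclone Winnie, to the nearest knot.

-91 kt

Cyclone Carla: ΔP = 35; V ≈ 6.19 × 35^0.64 ≈ 60.24 kt.
Cyclone Winnie: ΔP = 147; V ≈ 6.19 × 147^0.64 ≈ 150.93 kt.
Difference ≈ 60.24 − 150.93 = -90.69 → -91 kt.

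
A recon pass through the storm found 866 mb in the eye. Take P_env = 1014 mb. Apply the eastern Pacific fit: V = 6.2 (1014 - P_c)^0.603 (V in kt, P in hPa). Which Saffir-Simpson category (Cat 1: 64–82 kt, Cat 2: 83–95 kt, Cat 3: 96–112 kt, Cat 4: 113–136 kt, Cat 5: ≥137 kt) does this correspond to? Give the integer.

4

ΔP = 1014 − 866 = 148 mb.
V ≈ 6.2 × 148^0.603 = 6.2 × 20.35 ≈ 126 kt.
126 kt falls in the Category 4 band.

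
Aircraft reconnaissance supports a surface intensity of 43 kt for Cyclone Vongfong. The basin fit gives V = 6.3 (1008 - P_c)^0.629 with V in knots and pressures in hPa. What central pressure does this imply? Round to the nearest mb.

ΔP = (V / 6.3)^(1/0.629) = (43/6.3)^1.590.
43/6.3 = 6.825; 6.825^1.590 ≈ 21.19 mb.
P_c = 1008 − 21.19 = 986.81 ≈ 987 mb.

987 mb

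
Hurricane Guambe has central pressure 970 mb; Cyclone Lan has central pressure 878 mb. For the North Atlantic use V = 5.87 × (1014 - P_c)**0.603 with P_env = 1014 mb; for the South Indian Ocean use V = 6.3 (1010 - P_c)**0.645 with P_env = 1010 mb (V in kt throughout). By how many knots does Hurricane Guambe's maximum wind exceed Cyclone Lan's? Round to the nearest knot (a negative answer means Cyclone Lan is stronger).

-89 kt

Hurricane Guambe: ΔP = 44; V ≈ 5.87 × 44^0.603 ≈ 57.50 kt.
Cyclone Lan: ΔP = 132; V ≈ 6.3 × 132^0.645 ≈ 146.93 kt.
Difference ≈ 57.50 − 146.93 = -89.43 → -89 kt.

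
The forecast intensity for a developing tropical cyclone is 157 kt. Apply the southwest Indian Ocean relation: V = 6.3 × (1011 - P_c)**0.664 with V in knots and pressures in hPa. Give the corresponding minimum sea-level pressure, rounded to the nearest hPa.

ΔP = (V / 6.3)^(1/0.664) = (157/6.3)^1.506.
157/6.3 = 24.921; 24.921^1.506 ≈ 126.84 hPa.
P_c = 1011 − 126.84 = 884.16 ≈ 884 hPa.

884 hPa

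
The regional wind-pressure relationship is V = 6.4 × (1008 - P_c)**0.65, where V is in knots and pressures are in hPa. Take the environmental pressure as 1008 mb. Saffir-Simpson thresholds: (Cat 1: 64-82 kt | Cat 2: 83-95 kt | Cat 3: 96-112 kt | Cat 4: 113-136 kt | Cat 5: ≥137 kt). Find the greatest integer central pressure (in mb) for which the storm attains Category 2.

956 mb

Category 2 begins at V = 83 kt.
Required ΔP = (83/6.4)^(1/0.65) = 12.969^1.538 ≈ 51.54 mb.
P_c ≤ 1008 − 51.54 = 956.46, so the highest integer P_c is 956 mb.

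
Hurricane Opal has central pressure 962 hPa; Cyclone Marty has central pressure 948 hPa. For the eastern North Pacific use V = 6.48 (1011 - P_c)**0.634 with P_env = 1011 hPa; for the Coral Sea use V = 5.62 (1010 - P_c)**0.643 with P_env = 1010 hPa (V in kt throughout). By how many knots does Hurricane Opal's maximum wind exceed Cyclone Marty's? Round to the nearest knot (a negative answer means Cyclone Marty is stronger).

-3 kt

Hurricane Opal: ΔP = 49; V ≈ 6.48 × 49^0.634 ≈ 76.41 kt.
Cyclone Marty: ΔP = 62; V ≈ 5.62 × 62^0.643 ≈ 79.84 kt.
Difference ≈ 76.41 − 79.84 = -3.43 → -3 kt.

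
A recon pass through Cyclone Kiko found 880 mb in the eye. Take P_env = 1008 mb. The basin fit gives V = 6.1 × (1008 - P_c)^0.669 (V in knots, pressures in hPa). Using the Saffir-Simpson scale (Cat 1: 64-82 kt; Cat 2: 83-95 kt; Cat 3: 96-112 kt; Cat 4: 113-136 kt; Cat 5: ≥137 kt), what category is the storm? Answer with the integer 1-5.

5

ΔP = 1008 − 880 = 128 mb.
V ≈ 6.1 × 128^0.669 = 6.1 × 25.69 ≈ 157 kt.
157 kt falls in the Category 5 band.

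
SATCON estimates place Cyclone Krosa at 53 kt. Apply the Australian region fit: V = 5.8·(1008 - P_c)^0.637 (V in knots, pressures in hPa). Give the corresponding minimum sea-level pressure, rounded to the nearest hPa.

ΔP = (V / 5.8)^(1/0.637) = (53/5.8)^1.570.
53/5.8 = 9.138; 9.138^1.570 ≈ 32.24 hPa.
P_c = 1008 − 32.24 = 975.76 ≈ 976 hPa.

976 hPa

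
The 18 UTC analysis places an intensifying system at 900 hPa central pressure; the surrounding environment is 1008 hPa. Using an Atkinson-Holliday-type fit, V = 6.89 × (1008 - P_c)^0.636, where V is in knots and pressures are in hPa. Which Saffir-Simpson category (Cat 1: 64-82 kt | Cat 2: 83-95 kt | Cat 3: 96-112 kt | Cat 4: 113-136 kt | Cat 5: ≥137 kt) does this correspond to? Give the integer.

ΔP = 1008 − 900 = 108 hPa.
V ≈ 6.89 × 108^0.636 = 6.89 × 19.65 ≈ 135 kt.
135 kt falls in the Category 4 band.

4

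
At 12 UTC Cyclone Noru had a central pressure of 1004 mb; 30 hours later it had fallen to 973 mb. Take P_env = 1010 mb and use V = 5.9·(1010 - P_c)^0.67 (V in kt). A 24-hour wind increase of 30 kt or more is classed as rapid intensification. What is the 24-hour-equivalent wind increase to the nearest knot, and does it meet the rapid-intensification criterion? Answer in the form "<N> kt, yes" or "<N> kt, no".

37 kt, yes

V₁: ΔP = 6, V ≈ 5.9 × 6^0.67 ≈ 19.60 kt.
V₂: ΔP = 37, V ≈ 5.9 × 37^0.67 ≈ 66.31 kt.
ΔV over 30 h = 46.71 kt → 24 h equivalent = 46.71 × 24/30 ≈ 37.37 kt.
37 kt ≥ 30 kt ⇒ rapid intensification.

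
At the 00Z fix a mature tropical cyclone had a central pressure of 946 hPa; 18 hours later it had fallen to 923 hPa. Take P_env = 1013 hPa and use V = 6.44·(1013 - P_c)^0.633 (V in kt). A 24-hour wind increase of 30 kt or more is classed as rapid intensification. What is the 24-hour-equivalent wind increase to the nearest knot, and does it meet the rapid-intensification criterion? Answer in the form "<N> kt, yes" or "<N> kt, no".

25 kt, no

V₁: ΔP = 67, V ≈ 6.44 × 67^0.633 ≈ 92.21 kt.
V₂: ΔP = 90, V ≈ 6.44 × 90^0.633 ≈ 111.15 kt.
ΔV over 18 h = 18.94 kt → 24 h equivalent = 18.94 × 24/18 ≈ 25.25 kt.
25 kt < 30 kt ⇒ not rapid intensification.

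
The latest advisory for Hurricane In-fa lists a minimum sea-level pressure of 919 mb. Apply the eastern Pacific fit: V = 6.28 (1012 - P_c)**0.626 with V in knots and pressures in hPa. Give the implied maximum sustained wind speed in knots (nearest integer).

107 kt

ΔP = 1012 − 919 = 93 mb.
93^0.626 ≈ 17.071.
V ≈ 6.28 × 17.071 ≈ 107.2 kt.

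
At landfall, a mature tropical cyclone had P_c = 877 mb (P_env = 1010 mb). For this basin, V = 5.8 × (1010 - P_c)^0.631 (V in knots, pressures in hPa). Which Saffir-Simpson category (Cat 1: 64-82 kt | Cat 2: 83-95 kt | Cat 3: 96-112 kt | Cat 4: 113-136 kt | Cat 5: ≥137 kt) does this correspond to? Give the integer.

4

ΔP = 1010 − 877 = 133 mb.
V ≈ 5.8 × 133^0.631 = 5.8 × 21.89 ≈ 127 kt.
127 kt falls in the Category 4 band.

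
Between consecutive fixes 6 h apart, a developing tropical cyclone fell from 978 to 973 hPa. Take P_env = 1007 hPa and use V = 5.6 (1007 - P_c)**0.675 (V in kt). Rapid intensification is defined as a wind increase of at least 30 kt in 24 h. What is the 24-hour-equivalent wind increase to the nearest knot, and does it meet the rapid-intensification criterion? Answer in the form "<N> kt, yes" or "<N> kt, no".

25 kt, no

V₁: ΔP = 29, V ≈ 5.6 × 29^0.675 ≈ 54.36 kt.
V₂: ΔP = 34, V ≈ 5.6 × 34^0.675 ≈ 60.53 kt.
ΔV over 6 h = 6.17 kt → 24 h equivalent = 6.17 × 24/6 ≈ 24.68 kt.
25 kt < 30 kt ⇒ not rapid intensification.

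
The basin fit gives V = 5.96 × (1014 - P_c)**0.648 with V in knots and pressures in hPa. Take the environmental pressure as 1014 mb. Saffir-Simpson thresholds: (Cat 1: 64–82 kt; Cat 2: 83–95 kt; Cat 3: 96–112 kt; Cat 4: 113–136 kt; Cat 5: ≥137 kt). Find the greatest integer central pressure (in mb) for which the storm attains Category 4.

Category 4 begins at V = 113 kt.
Required ΔP = (113/5.96)^(1/0.648) = 18.960^1.543 ≈ 93.75 mb.
P_c ≤ 1014 − 93.75 = 920.25, so the highest integer P_c is 920 mb.

920 mb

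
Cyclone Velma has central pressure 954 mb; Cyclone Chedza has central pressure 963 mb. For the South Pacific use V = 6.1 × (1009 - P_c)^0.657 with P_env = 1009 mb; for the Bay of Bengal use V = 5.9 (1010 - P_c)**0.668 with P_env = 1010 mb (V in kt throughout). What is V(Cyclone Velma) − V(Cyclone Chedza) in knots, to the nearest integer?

8 kt

Cyclone Velma: ΔP = 55; V ≈ 6.1 × 55^0.657 ≈ 84.87 kt.
Cyclone Chedza: ΔP = 47; V ≈ 5.9 × 47^0.668 ≈ 77.23 kt.
Difference ≈ 84.87 − 77.23 = 7.64 → 8 kt.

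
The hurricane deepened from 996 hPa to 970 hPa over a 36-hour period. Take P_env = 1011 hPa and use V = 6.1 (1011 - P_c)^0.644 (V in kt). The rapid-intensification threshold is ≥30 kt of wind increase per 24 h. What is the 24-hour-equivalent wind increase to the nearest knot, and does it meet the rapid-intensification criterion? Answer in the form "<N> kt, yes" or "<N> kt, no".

21 kt, no

V₁: ΔP = 15, V ≈ 6.1 × 15^0.644 ≈ 34.89 kt.
V₂: ΔP = 41, V ≈ 6.1 × 41^0.644 ≈ 66.67 kt.
ΔV over 36 h = 31.78 kt → 24 h equivalent = 31.78 × 24/36 ≈ 21.19 kt.
21 kt < 30 kt ⇒ not rapid intensification.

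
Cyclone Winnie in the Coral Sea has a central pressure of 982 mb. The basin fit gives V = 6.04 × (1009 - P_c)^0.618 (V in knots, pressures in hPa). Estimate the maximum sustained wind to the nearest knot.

46 kt

ΔP = 1009 − 982 = 27 mb.
27^0.618 ≈ 7.666.
V ≈ 6.04 × 7.666 ≈ 46.3 kt.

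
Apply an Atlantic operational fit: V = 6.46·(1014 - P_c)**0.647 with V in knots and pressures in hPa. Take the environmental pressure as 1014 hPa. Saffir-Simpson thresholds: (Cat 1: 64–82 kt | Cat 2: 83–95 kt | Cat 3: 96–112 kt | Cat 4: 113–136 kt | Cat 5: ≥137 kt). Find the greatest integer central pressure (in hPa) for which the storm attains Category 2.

962 hPa

Category 2 begins at V = 83 kt.
Required ΔP = (83/6.46)^(1/0.647) = 12.848^1.546 ≈ 51.74 hPa.
P_c ≤ 1014 − 51.74 = 962.26, so the highest integer P_c is 962 hPa.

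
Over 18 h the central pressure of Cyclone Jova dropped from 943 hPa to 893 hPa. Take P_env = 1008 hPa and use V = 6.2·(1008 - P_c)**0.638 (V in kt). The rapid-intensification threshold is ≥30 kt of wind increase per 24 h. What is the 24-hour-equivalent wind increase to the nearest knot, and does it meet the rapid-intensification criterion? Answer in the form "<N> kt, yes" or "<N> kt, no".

52 kt, yes

V₁: ΔP = 65, V ≈ 6.2 × 65^0.638 ≈ 88.93 kt.
V₂: ΔP = 115, V ≈ 6.2 × 115^0.638 ≈ 127.97 kt.
ΔV over 18 h = 39.04 kt → 24 h equivalent = 39.04 × 24/18 ≈ 52.05 kt.
52 kt ≥ 30 kt ⇒ rapid intensification.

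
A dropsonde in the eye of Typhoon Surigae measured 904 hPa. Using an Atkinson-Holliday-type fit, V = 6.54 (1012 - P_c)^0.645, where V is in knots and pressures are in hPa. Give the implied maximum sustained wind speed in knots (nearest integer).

134 kt

ΔP = 1012 − 904 = 108 hPa.
108^0.645 ≈ 20.491.
V ≈ 6.54 × 20.491 ≈ 134.0 kt.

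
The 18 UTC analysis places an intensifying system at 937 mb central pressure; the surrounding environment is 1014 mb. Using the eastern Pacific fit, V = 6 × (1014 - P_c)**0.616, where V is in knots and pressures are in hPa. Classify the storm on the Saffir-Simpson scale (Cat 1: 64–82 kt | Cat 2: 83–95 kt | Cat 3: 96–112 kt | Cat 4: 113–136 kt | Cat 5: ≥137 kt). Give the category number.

2

ΔP = 1014 − 937 = 77 mb.
V ≈ 6 × 77^0.616 = 6 × 14.52 ≈ 87 kt.
87 kt falls in the Category 2 band.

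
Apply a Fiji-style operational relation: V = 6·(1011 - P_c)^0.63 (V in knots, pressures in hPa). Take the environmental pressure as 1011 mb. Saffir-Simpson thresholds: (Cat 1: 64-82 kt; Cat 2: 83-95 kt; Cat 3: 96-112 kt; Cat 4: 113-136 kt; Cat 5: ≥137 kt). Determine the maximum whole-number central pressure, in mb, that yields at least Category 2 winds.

946 mb

Category 2 begins at V = 83 kt.
Required ΔP = (83/6)^(1/0.63) = 13.833^1.587 ≈ 64.71 mb.
P_c ≤ 1011 − 64.71 = 946.29, so the highest integer P_c is 946 mb.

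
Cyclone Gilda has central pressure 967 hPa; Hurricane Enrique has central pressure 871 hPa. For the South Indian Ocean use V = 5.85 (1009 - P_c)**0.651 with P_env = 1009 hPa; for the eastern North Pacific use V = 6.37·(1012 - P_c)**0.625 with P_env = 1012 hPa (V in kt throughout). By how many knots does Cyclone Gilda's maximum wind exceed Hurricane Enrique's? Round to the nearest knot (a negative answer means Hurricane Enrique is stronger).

Cyclone Gilda: ΔP = 42; V ≈ 5.85 × 42^0.651 ≈ 66.66 kt.
Hurricane Enrique: ΔP = 141; V ≈ 6.37 × 141^0.625 ≈ 140.41 kt.
Difference ≈ 66.66 − 140.41 = -73.75 → -74 kt.

-74 kt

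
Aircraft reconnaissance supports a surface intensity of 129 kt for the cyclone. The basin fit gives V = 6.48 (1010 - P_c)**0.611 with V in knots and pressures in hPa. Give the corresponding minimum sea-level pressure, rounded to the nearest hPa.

876 hPa

ΔP = (V / 6.48)^(1/0.611) = (129/6.48)^1.637.
129/6.48 = 19.907; 19.907^1.637 ≈ 133.67 hPa.
P_c = 1010 − 133.67 = 876.33 ≈ 876 hPa.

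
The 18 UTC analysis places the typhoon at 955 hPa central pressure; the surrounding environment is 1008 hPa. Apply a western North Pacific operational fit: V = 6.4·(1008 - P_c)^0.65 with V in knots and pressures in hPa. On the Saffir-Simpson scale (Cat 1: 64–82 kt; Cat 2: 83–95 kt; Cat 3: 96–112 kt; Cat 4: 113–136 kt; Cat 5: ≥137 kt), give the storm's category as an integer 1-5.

ΔP = 1008 − 955 = 53 hPa.
V ≈ 6.4 × 53^0.65 = 6.4 × 13.21 ≈ 85 kt.
85 kt falls in the Category 2 band.

2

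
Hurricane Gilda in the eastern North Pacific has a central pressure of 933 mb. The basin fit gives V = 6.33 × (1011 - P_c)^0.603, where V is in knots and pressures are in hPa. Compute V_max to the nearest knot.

ΔP = 1011 − 933 = 78 mb.
78^0.603 ≈ 13.834.
V ≈ 6.33 × 13.834 ≈ 87.6 kt.

88 kt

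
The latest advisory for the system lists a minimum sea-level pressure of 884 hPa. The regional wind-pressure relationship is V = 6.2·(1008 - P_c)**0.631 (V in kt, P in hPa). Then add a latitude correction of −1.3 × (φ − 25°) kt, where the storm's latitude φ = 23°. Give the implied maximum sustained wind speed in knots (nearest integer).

132 kt

ΔP = 1008 − 884 = 124 hPa.
124^0.631 ≈ 20.939.
V ≈ 6.2 × 20.939 ≈ 129.8 kt.
Latitude correction: −1.3 × (23 − 25) = 2.6 kt.
Corrected V ≈ 132.4 kt → 132 kt.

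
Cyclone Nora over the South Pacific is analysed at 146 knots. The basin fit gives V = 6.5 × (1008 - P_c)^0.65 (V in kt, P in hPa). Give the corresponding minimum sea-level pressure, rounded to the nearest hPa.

ΔP = (V / 6.5)^(1/0.65) = (146/6.5)^1.538.
146/6.5 = 22.462; 22.462^1.538 ≈ 119.99 hPa.
P_c = 1008 − 119.99 = 888.01 ≈ 888 hPa.

888 hPa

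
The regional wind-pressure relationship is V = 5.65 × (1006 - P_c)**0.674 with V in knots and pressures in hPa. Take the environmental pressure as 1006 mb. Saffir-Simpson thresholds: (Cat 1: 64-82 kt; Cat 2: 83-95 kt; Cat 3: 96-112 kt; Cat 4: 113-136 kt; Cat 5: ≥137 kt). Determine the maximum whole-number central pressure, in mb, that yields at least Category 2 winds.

952 mb

Category 2 begins at V = 83 kt.
Required ΔP = (83/5.65)^(1/0.674) = 14.690^1.484 ≈ 53.89 mb.
P_c ≤ 1006 − 53.89 = 952.11, so the highest integer P_c is 952 mb.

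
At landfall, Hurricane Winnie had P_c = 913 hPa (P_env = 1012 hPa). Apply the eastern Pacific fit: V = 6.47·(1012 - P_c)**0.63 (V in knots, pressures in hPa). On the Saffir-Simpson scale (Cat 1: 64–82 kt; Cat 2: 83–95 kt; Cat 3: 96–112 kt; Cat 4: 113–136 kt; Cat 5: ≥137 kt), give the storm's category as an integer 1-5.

ΔP = 1012 − 913 = 99 hPa.
V ≈ 6.47 × 99^0.63 = 6.47 × 18.08 ≈ 117 kt.
117 kt falls in the Category 4 band.

4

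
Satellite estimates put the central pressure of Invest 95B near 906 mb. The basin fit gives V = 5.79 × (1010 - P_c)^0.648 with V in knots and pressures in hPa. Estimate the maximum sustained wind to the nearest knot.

117 kt

ΔP = 1010 − 906 = 104 mb.
104^0.648 ≈ 20.279.
V ≈ 5.79 × 20.279 ≈ 117.4 kt.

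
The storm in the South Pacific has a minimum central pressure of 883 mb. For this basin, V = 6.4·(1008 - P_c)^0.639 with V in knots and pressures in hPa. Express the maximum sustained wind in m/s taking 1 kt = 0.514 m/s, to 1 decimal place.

ΔP = 1008 − 883 = 125 mb.
V ≈ 6.4 × 125^0.639 = 6.4 × 21.874 ≈ 139.993 kt.
139.993 × 0.514 ≈ 71.96 m/s → 72.0 m/s.

72.0 m/s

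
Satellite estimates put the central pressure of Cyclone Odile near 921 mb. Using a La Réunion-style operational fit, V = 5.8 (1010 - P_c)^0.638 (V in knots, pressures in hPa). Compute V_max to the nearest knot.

102 kt

ΔP = 1010 − 921 = 89 mb.
89^0.638 ≈ 17.527.
V ≈ 5.8 × 17.527 ≈ 101.7 kt.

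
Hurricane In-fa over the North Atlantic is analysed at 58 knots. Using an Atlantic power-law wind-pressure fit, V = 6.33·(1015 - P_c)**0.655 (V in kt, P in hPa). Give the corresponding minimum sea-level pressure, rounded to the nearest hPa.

986 hPa

ΔP = (V / 6.33)^(1/0.655) = (58/6.33)^1.527.
58/6.33 = 9.163; 9.163^1.527 ≈ 29.43 hPa.
P_c = 1015 − 29.43 = 985.57 ≈ 986 hPa.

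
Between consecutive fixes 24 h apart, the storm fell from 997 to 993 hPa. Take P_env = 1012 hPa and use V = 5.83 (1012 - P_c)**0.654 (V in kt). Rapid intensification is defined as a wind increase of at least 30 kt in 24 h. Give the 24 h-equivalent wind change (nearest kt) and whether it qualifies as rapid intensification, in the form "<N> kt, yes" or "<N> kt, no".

6 kt, no

V₁: ΔP = 15, V ≈ 5.83 × 15^0.654 ≈ 34.26 kt.
V₂: ΔP = 19, V ≈ 5.83 × 19^0.654 ≈ 39.99 kt.
ΔV over 24 h = 5.73 kt → 24 h equivalent = 5.73 × 24/24 ≈ 5.73 kt.
6 kt < 30 kt ⇒ not rapid intensification.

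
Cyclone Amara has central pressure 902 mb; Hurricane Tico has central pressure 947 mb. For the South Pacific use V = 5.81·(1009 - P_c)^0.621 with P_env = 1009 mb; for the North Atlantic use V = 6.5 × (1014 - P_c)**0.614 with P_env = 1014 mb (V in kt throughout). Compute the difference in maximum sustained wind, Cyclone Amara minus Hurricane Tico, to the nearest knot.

Cyclone Amara: ΔP = 107; V ≈ 5.81 × 107^0.621 ≈ 105.78 kt.
Hurricane Tico: ΔP = 67; V ≈ 6.5 × 67^0.614 ≈ 85.93 kt.
Difference ≈ 105.78 − 85.93 = 19.85 → 20 kt.

20 kt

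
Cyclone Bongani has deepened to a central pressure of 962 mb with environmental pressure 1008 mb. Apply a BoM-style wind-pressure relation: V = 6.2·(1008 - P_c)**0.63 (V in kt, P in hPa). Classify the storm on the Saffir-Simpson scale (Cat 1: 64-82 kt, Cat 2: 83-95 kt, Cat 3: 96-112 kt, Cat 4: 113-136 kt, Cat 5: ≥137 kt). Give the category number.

ΔP = 1008 − 962 = 46 mb.
V ≈ 6.2 × 46^0.63 = 6.2 × 11.16 ≈ 69 kt.
69 kt falls in the Category 1 band.

1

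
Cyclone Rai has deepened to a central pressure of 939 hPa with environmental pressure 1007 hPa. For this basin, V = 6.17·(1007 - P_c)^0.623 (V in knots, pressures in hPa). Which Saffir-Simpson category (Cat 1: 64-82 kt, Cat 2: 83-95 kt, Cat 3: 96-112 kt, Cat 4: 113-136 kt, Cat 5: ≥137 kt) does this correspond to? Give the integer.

2

ΔP = 1007 − 939 = 68 hPa.
V ≈ 6.17 × 68^0.623 = 6.17 × 13.86 ≈ 85 kt.
85 kt falls in the Category 2 band.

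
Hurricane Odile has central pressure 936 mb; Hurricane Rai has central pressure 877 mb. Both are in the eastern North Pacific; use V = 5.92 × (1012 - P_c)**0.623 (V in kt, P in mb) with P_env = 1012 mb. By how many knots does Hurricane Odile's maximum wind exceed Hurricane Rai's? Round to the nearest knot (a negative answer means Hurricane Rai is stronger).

-38 kt

Hurricane Odile: ΔP = 76; V ≈ 5.92 × 76^0.623 ≈ 87.92 kt.
Hurricane Rai: ΔP = 135; V ≈ 5.92 × 135^0.623 ≈ 125.75 kt.
Difference ≈ 87.92 − 125.75 = -37.83 → -38 kt.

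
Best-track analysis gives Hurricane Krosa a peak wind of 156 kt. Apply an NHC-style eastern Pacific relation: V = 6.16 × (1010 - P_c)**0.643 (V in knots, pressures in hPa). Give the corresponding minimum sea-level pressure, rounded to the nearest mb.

858 mb

ΔP = (V / 6.16)^(1/0.643) = (156/6.16)^1.555.
156/6.16 = 25.325; 25.325^1.555 ≈ 152.34 mb.
P_c = 1010 − 152.34 = 857.66 ≈ 858 mb.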